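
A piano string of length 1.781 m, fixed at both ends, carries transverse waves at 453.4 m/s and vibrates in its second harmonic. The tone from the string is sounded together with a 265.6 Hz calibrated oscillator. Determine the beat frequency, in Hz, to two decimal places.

11.02 Hz

For a string fixed at both ends, f_n = n·v/(2L) = 2·453.4/(2·1.781) = 254.5761 Hz.
f_beat = |254.5761 − 265.6| = 11.02 Hz.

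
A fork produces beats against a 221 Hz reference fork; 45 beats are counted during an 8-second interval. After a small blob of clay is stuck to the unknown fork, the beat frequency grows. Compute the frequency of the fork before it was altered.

215.375 Hz

Beat frequency = 45/8 = 5.625 Hz.
|f − 221| = 5.625, so the fork was at either 215.375 Hz or 226.625 Hz.
Adding mass to a fork lowers its frequency; the adjustment lowers the fork's frequency.
The beat rate rose, so the adjustment moved the fork further from 221 Hz — it was already below the reference.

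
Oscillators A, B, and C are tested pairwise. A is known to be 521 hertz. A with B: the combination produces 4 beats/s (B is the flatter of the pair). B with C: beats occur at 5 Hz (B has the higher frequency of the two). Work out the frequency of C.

B is below A, so f_B = 521 − 4 = 517 Hz.
C is below B, so f_C = 517 − 5 = 512 Hz.

512 Hz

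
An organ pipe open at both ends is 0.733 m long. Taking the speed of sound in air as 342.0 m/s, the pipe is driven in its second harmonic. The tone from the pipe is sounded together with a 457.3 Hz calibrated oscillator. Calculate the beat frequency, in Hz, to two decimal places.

9.28 Hz

Open pipe: f_n = n·v/(2L) = 2·342.0/(2·0.733) = 466.5757 Hz.
f_beat = |466.5757 − 457.3| = 9.28 Hz.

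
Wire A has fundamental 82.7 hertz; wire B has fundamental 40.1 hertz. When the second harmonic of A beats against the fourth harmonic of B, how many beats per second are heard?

Second harmonic of the first: 2·82.7 = 165.4 Hz.
Fourth harmonic of the second: 4·40.1 = 160.4 Hz.
f_beat = |165.4 − 160.4| = 5.0 Hz.

5.0 Hz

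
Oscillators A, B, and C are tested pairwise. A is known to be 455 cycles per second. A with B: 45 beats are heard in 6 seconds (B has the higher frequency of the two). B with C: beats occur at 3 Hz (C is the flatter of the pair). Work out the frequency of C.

A–B: Beat frequency = 45/6 = 7.5 Hz.
B is above A, so f_B = 455 + 7.5 = 462.5 Hz.
C is below B, so f_C = 462.5 − 3 = 459.5 Hz.

459.5 Hz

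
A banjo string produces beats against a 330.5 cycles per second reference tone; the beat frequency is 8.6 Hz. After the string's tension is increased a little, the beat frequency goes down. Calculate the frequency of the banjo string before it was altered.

321.9 Hz

|f − 330.5| = 8.6, so the banjo string was at either 321.9 Hz or 339.1 Hz.
Higher tension means higher frequency; the adjustment raises the banjo string's frequency.
The beat rate fell, so the adjustment moved the banjo string toward 330.5 Hz — it must have started below the reference.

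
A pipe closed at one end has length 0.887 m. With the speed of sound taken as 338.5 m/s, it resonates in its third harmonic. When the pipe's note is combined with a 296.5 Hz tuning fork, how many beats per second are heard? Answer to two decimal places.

10.28 Hz

Closed pipe (odd harmonics): f_n = n·v/(4L) = 3·338.5/(4·0.887) = 286.2176 Hz.
f_beat = |286.2176 − 296.5| = 10.28 Hz.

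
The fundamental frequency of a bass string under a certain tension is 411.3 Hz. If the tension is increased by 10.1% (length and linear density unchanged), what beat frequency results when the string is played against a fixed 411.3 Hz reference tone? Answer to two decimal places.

20.27 Hz

For a string, f ∝ √T, so the new frequency is 411.3·√1.101 = 431.5711 Hz.
f_beat = |431.5711 − 411.3| = 20.27 Hz.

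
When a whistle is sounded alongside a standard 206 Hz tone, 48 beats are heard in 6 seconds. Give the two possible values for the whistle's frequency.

198 Hz or 214 Hz

Beat frequency = 48/6 = 8 Hz.
|f − 206| = 8, so f = 206 ± 8.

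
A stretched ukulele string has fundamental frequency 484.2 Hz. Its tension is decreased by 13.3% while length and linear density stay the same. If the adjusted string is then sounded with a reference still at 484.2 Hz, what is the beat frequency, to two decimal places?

For a string, f ∝ √T, so the new frequency is 484.2·√0.867 = 450.8523 Hz.
f_beat = |450.8523 − 484.2| = 33.35 Hz.

33.35 Hz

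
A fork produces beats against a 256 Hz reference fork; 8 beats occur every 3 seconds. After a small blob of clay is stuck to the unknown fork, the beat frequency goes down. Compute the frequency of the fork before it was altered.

258.6667 Hz

Beat frequency = 8/3 = 2.6667 Hz.
|f − 256| = 2.6667, so the fork was at either 253.3333 Hz or 258.6667 Hz.
Adding mass to a fork lowers its frequency; the adjustment lowers the fork's frequency.
The beat rate fell, so the adjustment moved the fork toward 256 Hz — it must have started above the reference.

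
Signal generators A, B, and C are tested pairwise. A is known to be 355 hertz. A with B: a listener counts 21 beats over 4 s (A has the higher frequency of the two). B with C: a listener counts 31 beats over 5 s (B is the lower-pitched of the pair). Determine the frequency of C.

A–B: Beat frequency = 21/4 = 5.25 Hz.
B is below A, so f_B = 355 − 5.25 = 349.75 Hz.
B–C: Beat frequency = 31/5 = 6.2 Hz.
C is above B, so f_C = 349.75 + 6.2 = 355.95 Hz.

355.95 Hz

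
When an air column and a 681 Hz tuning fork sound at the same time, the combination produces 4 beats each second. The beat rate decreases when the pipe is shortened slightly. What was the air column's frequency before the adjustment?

677 Hz

|f − 681| = 4, so the air column was at either 677 Hz or 685 Hz.
A shorter pipe has a higher fundamental; the adjustment raises the air column's frequency.
The beat rate fell, so the adjustment moved the air column toward 681 Hz — it must have started below the reference.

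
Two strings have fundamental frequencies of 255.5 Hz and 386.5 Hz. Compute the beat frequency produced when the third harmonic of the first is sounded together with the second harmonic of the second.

Third harmonic of the first: 3·255.5 = 766.5 Hz.
Second harmonic of the second: 2·386.5 = 773.0 Hz.
f_beat = |766.5 − 773.0| = 6.5 Hz.

6.5 Hz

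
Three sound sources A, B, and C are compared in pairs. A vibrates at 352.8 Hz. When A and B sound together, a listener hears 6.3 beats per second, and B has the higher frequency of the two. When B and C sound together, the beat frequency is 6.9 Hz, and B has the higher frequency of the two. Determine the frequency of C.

352.2 Hz

B is above A, so f_B = 352.8 + 6.3 = 359.1 Hz.
C is below B, so f_C = 359.1 − 6.9 = 352.2 Hz.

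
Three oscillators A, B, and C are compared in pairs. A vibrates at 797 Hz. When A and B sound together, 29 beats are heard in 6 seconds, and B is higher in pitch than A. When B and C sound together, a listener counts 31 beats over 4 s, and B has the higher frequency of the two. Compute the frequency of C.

A–B: Beat frequency = 29/6 = 4.8333 Hz.
B is above A, so f_B = 797 + 4.8333 = 801.8333 Hz.
B–C: Beat frequency = 31/4 = 7.75 Hz.
C is below B, so f_C = 801.8333 − 7.75 = 794.0833 Hz.

794.0833 Hz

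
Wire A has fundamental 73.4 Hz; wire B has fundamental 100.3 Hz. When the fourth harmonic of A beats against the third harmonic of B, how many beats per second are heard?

Fourth harmonic of the first: 4·73.4 = 293.6 Hz.
Third harmonic of the second: 3·100.3 = 300.9 Hz.
f_beat = |293.6 − 300.9| = 7.3 Hz.

7.3 Hz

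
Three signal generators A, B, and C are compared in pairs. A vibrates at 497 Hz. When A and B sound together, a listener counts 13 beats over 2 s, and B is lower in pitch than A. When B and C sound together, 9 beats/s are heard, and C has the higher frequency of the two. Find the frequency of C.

A–B: Beat frequency = 13/2 = 6.5 Hz.
B is below A, so f_B = 497 − 6.5 = 490.5 Hz.
C is above B, so f_C = 490.5 + 9 = 499.5 Hz.

499.5 Hz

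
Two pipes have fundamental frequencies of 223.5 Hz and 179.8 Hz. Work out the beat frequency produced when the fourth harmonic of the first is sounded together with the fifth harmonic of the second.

5.0 Hz

Fourth harmonic of the first: 4·223.5 = 894.0 Hz.
Fifth harmonic of the second: 5·179.8 = 899.0 Hz.
f_beat = |894.0 − 899.0| = 5.0 Hz.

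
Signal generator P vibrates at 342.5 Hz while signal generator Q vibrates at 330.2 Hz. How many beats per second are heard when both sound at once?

12.3 Hz

Beats arise from superposition of two nearby frequencies; the beat rate is |f₁ − f₂|.
|342.5 − 330.2| = 12.3 Hz.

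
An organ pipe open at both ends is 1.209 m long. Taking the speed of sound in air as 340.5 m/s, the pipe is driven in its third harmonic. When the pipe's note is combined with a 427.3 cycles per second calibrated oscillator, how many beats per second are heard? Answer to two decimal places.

Open pipe: f_n = n·v/(2L) = 3·340.5/(2·1.209) = 422.4566 Hz.
f_beat = |422.4566 − 427.3| = 4.84 Hz.

4.84 Hz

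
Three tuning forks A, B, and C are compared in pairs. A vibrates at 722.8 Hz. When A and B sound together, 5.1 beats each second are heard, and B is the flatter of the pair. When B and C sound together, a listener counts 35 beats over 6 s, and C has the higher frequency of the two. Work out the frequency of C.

B is below A, so f_B = 722.8 − 5.1 = 717.7 Hz.
B–C: Beat frequency = 35/6 = 5.8333 Hz.
C is above B, so f_C = 717.7 + 5.8333 = 723.5333 Hz.

723.5333 Hz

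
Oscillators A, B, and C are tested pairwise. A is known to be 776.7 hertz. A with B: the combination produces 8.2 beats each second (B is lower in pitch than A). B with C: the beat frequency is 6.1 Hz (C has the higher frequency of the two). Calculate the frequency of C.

774.6 Hz

B is below A, so f_B = 776.7 − 8.2 = 768.5 Hz.
C is above B, so f_C = 768.5 + 6.1 = 774.6 Hz.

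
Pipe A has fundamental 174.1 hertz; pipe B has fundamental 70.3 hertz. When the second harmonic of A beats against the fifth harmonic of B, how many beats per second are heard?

3.3 Hz

Second harmonic of the first: 2·174.1 = 348.2 Hz.
Fifth harmonic of the second: 5·70.3 = 351.5 Hz.
f_beat = |348.2 − 351.5| = 3.3 Hz.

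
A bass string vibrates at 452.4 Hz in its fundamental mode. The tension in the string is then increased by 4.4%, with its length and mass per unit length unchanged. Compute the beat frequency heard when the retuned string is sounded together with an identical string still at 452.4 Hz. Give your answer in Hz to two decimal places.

9.85 Hz

For a string, f ∝ √T, so the new frequency is 452.4·√1.044 = 462.2457 Hz.
f_beat = |462.2457 − 452.4| = 9.85 Hz.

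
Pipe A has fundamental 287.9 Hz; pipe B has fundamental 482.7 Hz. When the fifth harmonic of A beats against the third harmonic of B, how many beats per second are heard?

Fifth harmonic of the first: 5·287.9 = 1439.5 Hz.
Third harmonic of the second: 3·482.7 = 1448.1 Hz.
f_beat = |1439.5 − 1448.1| = 8.6 Hz.

8.6 Hz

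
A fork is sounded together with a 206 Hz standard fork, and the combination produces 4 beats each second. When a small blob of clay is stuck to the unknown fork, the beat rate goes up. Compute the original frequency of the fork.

202 Hz

|f − 206| = 4, so the fork was at either 202 Hz or 210 Hz.
Adding mass to a fork lowers its frequency; the adjustment lowers the fork's frequency.
The beat rate rose, so the adjustment moved the fork further from 206 Hz — it was already below the reference.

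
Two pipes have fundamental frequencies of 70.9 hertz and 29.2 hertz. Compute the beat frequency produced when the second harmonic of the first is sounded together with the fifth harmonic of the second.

4.2 Hz

Second harmonic of the first: 2·70.9 = 141.8 Hz.
Fifth harmonic of the second: 5·29.2 = 146.0 Hz.
f_beat = |141.8 − 146.0| = 4.2 Hz.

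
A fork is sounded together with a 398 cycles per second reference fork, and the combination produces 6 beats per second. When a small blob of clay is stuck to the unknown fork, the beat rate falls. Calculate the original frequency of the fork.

404 Hz

|f − 398| = 6, so the fork was at either 392 Hz or 404 Hz.
Adding mass to a fork lowers its frequency; the adjustment lowers the fork's frequency.
The beat rate fell, so the adjustment moved the fork toward 398 Hz — it must have started above the reference.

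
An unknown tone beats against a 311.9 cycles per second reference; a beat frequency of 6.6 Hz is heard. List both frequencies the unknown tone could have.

305.3 Hz or 318.5 Hz

|f − 311.9| = 6.6, so f = 311.9 ± 6.6.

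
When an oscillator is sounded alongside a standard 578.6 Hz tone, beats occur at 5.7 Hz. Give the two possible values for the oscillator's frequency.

572.9 Hz or 584.3 Hz

|f − 578.6| = 5.7, so f = 578.6 ± 5.7.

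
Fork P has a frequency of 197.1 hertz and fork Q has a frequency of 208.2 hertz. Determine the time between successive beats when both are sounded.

0.090 s

f_beat = |197.1 − 208.2| = 11.1 Hz.
Beat period T = 1 / f_beat = 1 / 11.1 s.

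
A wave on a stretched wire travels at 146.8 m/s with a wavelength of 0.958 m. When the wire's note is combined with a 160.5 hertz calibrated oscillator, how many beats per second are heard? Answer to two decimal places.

Source frequency f = v/λ = 146.8/0.958 = 153.2359 Hz.
f_beat = |153.2359 − 160.5| = 7.26 Hz.

7.26 Hz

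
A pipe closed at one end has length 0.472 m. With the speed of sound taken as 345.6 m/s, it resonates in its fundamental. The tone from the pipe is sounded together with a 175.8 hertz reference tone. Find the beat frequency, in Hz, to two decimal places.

Closed pipe (odd harmonics): f_n = n·v/(4L) = 1·345.6/(4·0.472) = 183.0508 Hz.
f_beat = |183.0508 − 175.8| = 7.25 Hz.

7.25 Hz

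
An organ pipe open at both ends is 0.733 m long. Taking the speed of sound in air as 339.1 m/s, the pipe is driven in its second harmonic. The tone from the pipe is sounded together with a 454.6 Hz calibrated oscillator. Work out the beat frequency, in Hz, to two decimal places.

8.02 Hz

Open pipe: f_n = n·v/(2L) = 2·339.1/(2·0.733) = 462.6194 Hz.
f_beat = |462.6194 − 454.6| = 8.02 Hz.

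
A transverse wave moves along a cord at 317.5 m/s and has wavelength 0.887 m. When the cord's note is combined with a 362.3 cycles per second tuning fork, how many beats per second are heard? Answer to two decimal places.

4.35 Hz

Source frequency f = v/λ = 317.5/0.887 = 357.9481 Hz.
f_beat = |357.9481 − 362.3| = 4.35 Hz.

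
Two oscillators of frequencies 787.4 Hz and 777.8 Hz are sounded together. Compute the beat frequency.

9.6 Hz

The beat frequency equals the magnitude of the frequency difference.
|787.4 − 777.8| = 9.6 Hz.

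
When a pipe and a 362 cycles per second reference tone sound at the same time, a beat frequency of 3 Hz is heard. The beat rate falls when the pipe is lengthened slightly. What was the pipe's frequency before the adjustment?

365 Hz

|f − 362| = 3, so the pipe was at either 359 Hz or 365 Hz.
A longer pipe has a lower fundamental; the adjustment lowers the pipe's frequency.
The beat rate fell, so the adjustment moved the pipe toward 362 Hz — it must have started above the reference.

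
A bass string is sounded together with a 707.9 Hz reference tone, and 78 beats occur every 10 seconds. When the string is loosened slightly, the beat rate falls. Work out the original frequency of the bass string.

Beat frequency = 78/10 = 7.8 Hz.
|f − 707.9| = 7.8, so the bass string was at either 700.1 Hz or 715.7 Hz.
Reducing tension lowers a string's frequency; the adjustment lowers the bass string's frequency.
The beat rate fell, so the adjustment moved the bass string toward 707.9 Hz — it must have started above the reference.

715.7 Hz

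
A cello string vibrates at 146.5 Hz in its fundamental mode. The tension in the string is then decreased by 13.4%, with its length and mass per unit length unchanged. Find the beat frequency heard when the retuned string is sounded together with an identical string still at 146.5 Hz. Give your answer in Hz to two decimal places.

10.17 Hz

For a string, f ∝ √T, so the new frequency is 146.5·√0.866 = 136.3316 Hz.
f_beat = |136.3316 − 146.5| = 10.17 Hz.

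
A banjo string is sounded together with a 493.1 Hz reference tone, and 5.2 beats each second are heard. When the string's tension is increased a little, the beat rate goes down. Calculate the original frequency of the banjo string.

487.9 Hz

|f − 493.1| = 5.2, so the banjo string was at either 487.9 Hz or 498.3 Hz.
Higher tension means higher frequency; the adjustment raises the banjo string's frequency.
The beat rate fell, so the adjustment moved the banjo string toward 493.1 Hz — it must have started below the reference.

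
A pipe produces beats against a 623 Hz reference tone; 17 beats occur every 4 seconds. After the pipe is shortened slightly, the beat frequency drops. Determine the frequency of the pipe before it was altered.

Beat frequency = 17/4 = 4.25 Hz.
|f − 623| = 4.25, so the pipe was at either 618.75 Hz or 627.25 Hz.
A shorter pipe has a higher fundamental; the adjustment raises the pipe's frequency.
The beat rate fell, so the adjustment moved the pipe toward 623 Hz — it must have started below the reference.

618.75 Hz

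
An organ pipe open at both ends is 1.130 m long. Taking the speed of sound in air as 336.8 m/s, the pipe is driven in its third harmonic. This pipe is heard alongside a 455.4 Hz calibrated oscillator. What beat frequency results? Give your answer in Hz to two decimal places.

Open pipe: f_n = n·v/(2L) = 3·336.8/(2·1.130) = 447.0796 Hz.
f_beat = |447.0796 − 455.4| = 8.32 Hz.

8.32 Hz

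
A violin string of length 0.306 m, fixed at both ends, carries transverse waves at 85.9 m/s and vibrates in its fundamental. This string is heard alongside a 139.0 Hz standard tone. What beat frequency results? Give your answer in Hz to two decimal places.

1.36 Hz

For a string fixed at both ends, f_n = n·v/(2L) = 1·85.9/(2·0.306) = 140.3595 Hz.
f_beat = |140.3595 − 139.0| = 1.36 Hz.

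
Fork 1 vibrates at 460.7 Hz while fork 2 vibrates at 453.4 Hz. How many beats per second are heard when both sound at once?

f_beat = |f₁ − f₂|.
|460.7 − 453.4| = 7.3 Hz.

7.3 Hz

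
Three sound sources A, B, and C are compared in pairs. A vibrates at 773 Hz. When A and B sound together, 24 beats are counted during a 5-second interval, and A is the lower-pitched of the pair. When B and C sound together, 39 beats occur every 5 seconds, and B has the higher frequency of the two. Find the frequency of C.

770 Hz

A–B: Beat frequency = 24/5 = 4.8 Hz.
B is above A, so f_B = 773 + 4.8 = 777.8 Hz.
B–C: Beat frequency = 39/5 = 7.8 Hz.
C is below B, so f_C = 777.8 − 7.8 = 770 Hz.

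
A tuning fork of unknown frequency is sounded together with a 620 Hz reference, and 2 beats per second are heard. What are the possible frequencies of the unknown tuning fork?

|f − 620| = 2, so f = 620 ± 2.

618 Hz or 622 Hz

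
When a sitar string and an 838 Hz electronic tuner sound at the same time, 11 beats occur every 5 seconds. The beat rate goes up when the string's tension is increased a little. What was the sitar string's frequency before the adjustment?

Beat frequency = 11/5 = 2.2 Hz.
|f − 838| = 2.2, so the sitar string was at either 835.8 Hz or 840.2 Hz.
Higher tension means higher frequency; the adjustment raises the sitar string's frequency.
The beat rate rose, so the adjustment moved the sitar string further from 838 Hz — it was already above the reference.

840.2 Hz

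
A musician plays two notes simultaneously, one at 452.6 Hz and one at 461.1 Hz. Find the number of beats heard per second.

8.5 Hz

The beat frequency equals the magnitude of the frequency difference.
|452.6 − 461.1| = 8.5 Hz.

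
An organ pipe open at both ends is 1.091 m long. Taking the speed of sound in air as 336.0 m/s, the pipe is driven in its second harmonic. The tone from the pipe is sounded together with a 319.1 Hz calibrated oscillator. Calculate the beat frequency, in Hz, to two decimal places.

Open pipe: f_n = n·v/(2L) = 2·336.0/(2·1.091) = 307.9743 Hz.
f_beat = |307.9743 − 319.1| = 11.13 Hz.

11.13 Hz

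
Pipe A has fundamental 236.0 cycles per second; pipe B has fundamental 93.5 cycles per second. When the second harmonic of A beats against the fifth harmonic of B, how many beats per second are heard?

4.5 Hz

Second harmonic of the first: 2·236.0 = 472.0 Hz.
Fifth harmonic of the second: 5·93.5 = 467.5 Hz.
f_beat = |472.0 − 467.5| = 4.5 Hz.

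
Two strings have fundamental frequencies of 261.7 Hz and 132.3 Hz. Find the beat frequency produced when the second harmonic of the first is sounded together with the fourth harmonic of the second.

5.8 Hz

Second harmonic of the first: 2·261.7 = 523.4 Hz.
Fourth harmonic of the second: 4·132.3 = 529.2 Hz.
f_beat = |523.4 − 529.2| = 5.8 Hz.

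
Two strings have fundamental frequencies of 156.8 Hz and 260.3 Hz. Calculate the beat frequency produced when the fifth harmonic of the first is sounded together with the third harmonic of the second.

3.1 Hz

Fifth harmonic of the first: 5·156.8 = 784.0 Hz.
Third harmonic of the second: 3·260.3 = 780.9 Hz.
f_beat = |784.0 − 780.9| = 3.1 Hz.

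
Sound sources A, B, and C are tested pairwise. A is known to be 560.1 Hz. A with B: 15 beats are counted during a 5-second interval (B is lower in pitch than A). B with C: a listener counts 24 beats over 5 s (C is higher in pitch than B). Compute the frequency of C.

561.9 Hz

A–B: Beat frequency = 15/5 = 3 Hz.
B is below A, so f_B = 560.1 − 3 = 557.1 Hz.
B–C: Beat frequency = 24/5 = 4.8 Hz.
C is above B, so f_C = 557.1 + 4.8 = 561.9 Hz.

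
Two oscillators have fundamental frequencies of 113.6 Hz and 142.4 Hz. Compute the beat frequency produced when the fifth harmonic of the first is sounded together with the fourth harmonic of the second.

Fifth harmonic of the first: 5·113.6 = 568.0 Hz.
Fourth harmonic of the second: 4·142.4 = 569.6 Hz.
f_beat = |568.0 − 569.6| = 1.6 Hz.

1.6 Hz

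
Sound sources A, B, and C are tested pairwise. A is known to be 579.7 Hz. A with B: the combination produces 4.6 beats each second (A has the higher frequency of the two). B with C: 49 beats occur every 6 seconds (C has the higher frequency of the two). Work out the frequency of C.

B is below A, so f_B = 579.7 − 4.6 = 575.1 Hz.
B–C: Beat frequency = 49/6 = 8.1667 Hz.
C is above B, so f_C = 575.1 + 8.1667 = 583.2667 Hz.

583.2667 Hz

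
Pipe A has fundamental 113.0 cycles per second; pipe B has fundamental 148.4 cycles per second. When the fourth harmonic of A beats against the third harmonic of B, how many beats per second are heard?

Fourth harmonic of the first: 4·113.0 = 452.0 Hz.
Third harmonic of the second: 3·148.4 = 445.2 Hz.
f_beat = |452.0 − 445.2| = 6.8 Hz.

6.8 Hz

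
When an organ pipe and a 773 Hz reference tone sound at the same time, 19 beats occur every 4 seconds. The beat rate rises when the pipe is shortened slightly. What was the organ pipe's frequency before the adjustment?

Beat frequency = 19/4 = 4.75 Hz.
|f − 773| = 4.75, so the organ pipe was at either 768.25 Hz or 777.75 Hz.
A shorter pipe has a higher fundamental; the adjustment raises the organ pipe's frequency.
The beat rate rose, so the adjustment moved the organ pipe further from 773 Hz — it was already above the reference.

777.75 Hz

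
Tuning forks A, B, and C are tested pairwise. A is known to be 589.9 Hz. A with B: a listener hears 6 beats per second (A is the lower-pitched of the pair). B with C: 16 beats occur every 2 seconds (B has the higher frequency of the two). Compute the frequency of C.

587.9 Hz

B is above A, so f_B = 589.9 + 6 = 595.9 Hz.
B–C: Beat frequency = 16/2 = 8 Hz.
C is below B, so f_C = 595.9 − 8 = 587.9 Hz.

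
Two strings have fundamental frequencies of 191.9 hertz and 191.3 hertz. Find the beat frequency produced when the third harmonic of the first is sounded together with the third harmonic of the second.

Third harmonic of the first: 3·191.9 = 575.7 Hz.
Third harmonic of the second: 3·191.3 = 573.9 Hz.
f_beat = |575.7 − 573.9| = 1.8 Hz.

1.8 Hz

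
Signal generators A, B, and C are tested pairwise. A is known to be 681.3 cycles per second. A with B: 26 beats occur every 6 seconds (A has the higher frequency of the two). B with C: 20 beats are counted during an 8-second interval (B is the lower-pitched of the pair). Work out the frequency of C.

679.4667 Hz

A–B: Beat frequency = 26/6 = 4.3333 Hz.
B is below A, so f_B = 681.3 − 4.3333 = 676.9667 Hz.
B–C: Beat frequency = 20/8 = 2.5 Hz.
C is above B, so f_C = 676.9667 + 2.5 = 679.4667 Hz.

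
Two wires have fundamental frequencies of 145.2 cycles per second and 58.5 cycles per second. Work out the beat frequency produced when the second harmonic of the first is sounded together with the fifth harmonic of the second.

Second harmonic of the first: 2·145.2 = 290.4 Hz.
Fifth harmonic of the second: 5·58.5 = 292.5 Hz.
f_beat = |290.4 − 292.5| = 2.1 Hz.

2.1 Hz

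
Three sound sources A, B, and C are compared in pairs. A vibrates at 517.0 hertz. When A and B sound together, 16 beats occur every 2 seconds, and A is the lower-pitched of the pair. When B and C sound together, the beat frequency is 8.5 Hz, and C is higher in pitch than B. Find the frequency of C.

A–B: Beat frequency = 16/2 = 8 Hz.
B is above A, so f_B = 517.0 + 8 = 525 Hz.
C is above B, so f_C = 525 + 8.5 = 533.5 Hz.

533.5 Hz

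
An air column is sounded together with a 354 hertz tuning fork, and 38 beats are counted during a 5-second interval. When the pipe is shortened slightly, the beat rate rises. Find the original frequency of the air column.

361.6 Hz

Beat frequency = 38/5 = 7.6 Hz.
|f − 354| = 7.6, so the air column was at either 346.4 Hz or 361.6 Hz.
A shorter pipe has a higher fundamental; the adjustment raises the air column's frequency.
The beat rate rose, so the adjustment moved the air column further from 354 Hz — it was already above the reference.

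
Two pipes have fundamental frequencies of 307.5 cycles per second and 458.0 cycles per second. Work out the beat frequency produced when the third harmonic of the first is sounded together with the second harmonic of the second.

6.5 Hz

Third harmonic of the first: 3·307.5 = 922.5 Hz.
Second harmonic of the second: 2·458.0 = 916.0 Hz.
f_beat = |922.5 − 916.0| = 6.5 Hz.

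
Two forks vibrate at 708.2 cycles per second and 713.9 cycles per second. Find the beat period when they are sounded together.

f_beat = |708.2 − 713.9| = 5.7 Hz.
Beat period T = 1 / f_beat = 1 / 5.7 s.

0.175 s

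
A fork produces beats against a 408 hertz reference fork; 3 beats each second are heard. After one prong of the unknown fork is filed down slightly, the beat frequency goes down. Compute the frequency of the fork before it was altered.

405 Hz

|f − 408| = 3, so the fork was at either 405 Hz or 411 Hz.
Filing a prong removes mass and raises the fork's frequency; the adjustment raises the fork's frequency.
The beat rate fell, so the adjustment moved the fork toward 408 Hz — it must have started below the reference.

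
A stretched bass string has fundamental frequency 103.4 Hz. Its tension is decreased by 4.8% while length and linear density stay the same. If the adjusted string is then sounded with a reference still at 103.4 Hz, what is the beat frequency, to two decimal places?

For a string, f ∝ √T, so the new frequency is 103.4·√0.952 = 100.8879 Hz.
f_beat = |100.8879 − 103.4| = 2.51 Hz.

2.51 Hz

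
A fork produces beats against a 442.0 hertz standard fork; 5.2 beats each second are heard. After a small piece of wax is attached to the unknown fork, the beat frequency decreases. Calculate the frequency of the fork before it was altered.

|f − 442.0| = 5.2, so the fork was at either 436.8 Hz or 447.2 Hz.
Loading a fork with wax lowers its frequency; the adjustment lowers the fork's frequency.
The beat rate fell, so the adjustment moved the fork toward 442.0 Hz — it must have started above the reference.

447.2 Hz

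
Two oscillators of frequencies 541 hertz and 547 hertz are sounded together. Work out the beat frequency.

6 Hz

f_beat = |f₁ − f₂|.
|541 − 547| = 6 Hz.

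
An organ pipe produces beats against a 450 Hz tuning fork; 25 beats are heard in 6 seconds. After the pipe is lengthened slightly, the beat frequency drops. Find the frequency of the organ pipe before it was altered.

Beat frequency = 25/6 = 4.1667 Hz.
|f − 450| = 4.1667, so the organ pipe was at either 445.8333 Hz or 454.1667 Hz.
A longer pipe has a lower fundamental; the adjustment lowers the organ pipe's frequency.
The beat rate fell, so the adjustment moved the organ pipe toward 450 Hz — it must have started above the reference.

454.1667 Hz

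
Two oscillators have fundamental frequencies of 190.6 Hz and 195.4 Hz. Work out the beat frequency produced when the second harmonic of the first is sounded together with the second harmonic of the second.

9.6 Hz

Second harmonic of the first: 2·190.6 = 381.2 Hz.
Second harmonic of the second: 2·195.4 = 390.8 Hz.
f_beat = |381.2 − 390.8| = 9.6 Hz.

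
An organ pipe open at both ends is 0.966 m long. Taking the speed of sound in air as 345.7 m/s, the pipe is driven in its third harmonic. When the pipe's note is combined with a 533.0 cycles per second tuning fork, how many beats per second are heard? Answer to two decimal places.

Open pipe: f_n = n·v/(2L) = 3·345.7/(2·0.966) = 536.8012 Hz.
f_beat = |536.8012 − 533.0| = 3.80 Hz.

3.80 Hz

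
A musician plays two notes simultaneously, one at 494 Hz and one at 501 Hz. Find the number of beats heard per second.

The beat frequency equals the magnitude of the frequency difference.
|494 − 501| = 7 Hz.

7 Hz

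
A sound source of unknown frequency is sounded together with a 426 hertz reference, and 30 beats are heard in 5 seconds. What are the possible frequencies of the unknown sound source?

Beat frequency = 30/5 = 6 Hz.
|f − 426| = 6, so f = 426 ± 6.

420 Hz or 432 Hz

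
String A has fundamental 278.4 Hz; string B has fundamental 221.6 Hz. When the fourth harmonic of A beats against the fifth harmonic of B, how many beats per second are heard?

Fourth harmonic of the first: 4·278.4 = 1113.6 Hz.
Fifth harmonic of the second: 5·221.6 = 1108.0 Hz.
f_beat = |1113.6 − 1108.0| = 5.6 Hz.

5.6 Hz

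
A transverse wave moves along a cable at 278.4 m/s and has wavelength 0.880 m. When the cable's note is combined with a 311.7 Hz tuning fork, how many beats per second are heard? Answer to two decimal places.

Source frequency f = v/λ = 278.4/0.880 = 316.3636 Hz.
f_beat = |316.3636 − 311.7| = 4.66 Hz.

4.66 Hz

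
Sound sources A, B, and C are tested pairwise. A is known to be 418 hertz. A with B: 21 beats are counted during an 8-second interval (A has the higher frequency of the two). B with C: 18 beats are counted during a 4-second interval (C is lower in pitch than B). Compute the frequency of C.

410.875 Hz

A–B: Beat frequency = 21/8 = 2.625 Hz.
B is below A, so f_B = 418 − 2.625 = 415.375 Hz.
B–C: Beat frequency = 18/4 = 4.5 Hz.
C is below B, so f_C = 415.375 − 4.5 = 410.875 Hz.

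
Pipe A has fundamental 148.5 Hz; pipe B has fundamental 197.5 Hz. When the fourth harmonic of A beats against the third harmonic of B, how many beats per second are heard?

1.5 Hz

Fourth harmonic of the first: 4·148.5 = 594.0 Hz.
Third harmonic of the second: 3·197.5 = 592.5 Hz.
f_beat = |594.0 − 592.5| = 1.5 Hz.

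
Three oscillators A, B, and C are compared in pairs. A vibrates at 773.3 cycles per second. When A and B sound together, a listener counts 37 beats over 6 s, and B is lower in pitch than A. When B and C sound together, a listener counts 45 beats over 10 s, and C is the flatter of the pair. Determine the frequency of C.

A–B: Beat frequency = 37/6 = 6.1667 Hz.
B is below A, so f_B = 773.3 − 6.1667 = 767.1333 Hz.
B–C: Beat frequency = 45/10 = 4.5 Hz.
C is below B, so f_C = 767.1333 − 4.5 = 762.6333 Hz.

762.6333 Hz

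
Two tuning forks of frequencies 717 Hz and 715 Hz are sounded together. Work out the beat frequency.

2 Hz

f_beat = |f₁ − f₂|.
|717 − 715| = 2 Hz.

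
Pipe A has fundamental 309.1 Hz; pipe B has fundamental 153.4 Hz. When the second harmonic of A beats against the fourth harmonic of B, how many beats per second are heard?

4.6 Hz

Second harmonic of the first: 2·309.1 = 618.2 Hz.
Fourth harmonic of the second: 4·153.4 = 613.6 Hz.
f_beat = |618.2 − 613.6| = 4.6 Hz.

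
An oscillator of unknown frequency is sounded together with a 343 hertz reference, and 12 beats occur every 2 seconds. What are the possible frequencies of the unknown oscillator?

337 Hz or 349 Hz

Beat frequency = 12/2 = 6 Hz.
|f − 343| = 6, so f = 343 ± 6.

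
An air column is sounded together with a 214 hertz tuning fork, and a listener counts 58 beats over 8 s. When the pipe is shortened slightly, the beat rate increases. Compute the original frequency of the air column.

221.25 Hz

Beat frequency = 58/8 = 7.25 Hz.
|f − 214| = 7.25, so the air column was at either 206.75 Hz or 221.25 Hz.
A shorter pipe has a higher fundamental; the adjustment raises the air column's frequency.
The beat rate rose, so the adjustment moved the air column further from 214 Hz — it was already above the reference.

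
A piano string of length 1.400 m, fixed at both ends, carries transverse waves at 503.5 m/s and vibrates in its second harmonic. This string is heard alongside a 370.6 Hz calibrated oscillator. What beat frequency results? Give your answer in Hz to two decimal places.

10.96 Hz

For a string fixed at both ends, f_n = n·v/(2L) = 2·503.5/(2·1.400) = 359.6429 Hz.
f_beat = |359.6429 − 370.6| = 10.96 Hz.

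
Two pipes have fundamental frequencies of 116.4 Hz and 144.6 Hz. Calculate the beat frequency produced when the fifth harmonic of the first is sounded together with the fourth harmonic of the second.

Fifth harmonic of the first: 5·116.4 = 582.0 Hz.
Fourth harmonic of the second: 4·144.6 = 578.4 Hz.
f_beat = |582.0 − 578.4| = 3.6 Hz.

3.6 Hz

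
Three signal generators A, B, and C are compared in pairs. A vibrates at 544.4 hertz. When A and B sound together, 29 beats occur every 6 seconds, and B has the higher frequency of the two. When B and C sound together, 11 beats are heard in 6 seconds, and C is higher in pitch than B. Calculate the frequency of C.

551.0667 Hz

A–B: Beat frequency = 29/6 = 4.8333 Hz.
B is above A, so f_B = 544.4 + 4.8333 = 549.2333 Hz.
B–C: Beat frequency = 11/6 = 1.8333 Hz.
C is above B, so f_C = 549.2333 + 1.8333 = 551.0667 Hz.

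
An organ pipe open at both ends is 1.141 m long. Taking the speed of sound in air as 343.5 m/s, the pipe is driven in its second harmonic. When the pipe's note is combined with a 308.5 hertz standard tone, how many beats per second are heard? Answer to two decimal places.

Open pipe: f_n = n·v/(2L) = 2·343.5/(2·1.141) = 301.0517 Hz.
f_beat = |301.0517 − 308.5| = 7.45 Hz.

7.45 Hz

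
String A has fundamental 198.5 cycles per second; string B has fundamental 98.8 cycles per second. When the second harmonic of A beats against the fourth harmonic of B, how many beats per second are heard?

Second harmonic of the first: 2·198.5 = 397.0 Hz.
Fourth harmonic of the second: 4·98.8 = 395.2 Hz.
f_beat = |397.0 − 395.2| = 1.8 Hz.

1.8 Hz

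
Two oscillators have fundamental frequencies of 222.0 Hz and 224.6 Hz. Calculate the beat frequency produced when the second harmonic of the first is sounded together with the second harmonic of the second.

5.2 Hz

Second harmonic of the first: 2·222.0 = 444.0 Hz.
Second harmonic of the second: 2·224.6 = 449.2 Hz.
f_beat = |444.0 − 449.2| = 5.2 Hz.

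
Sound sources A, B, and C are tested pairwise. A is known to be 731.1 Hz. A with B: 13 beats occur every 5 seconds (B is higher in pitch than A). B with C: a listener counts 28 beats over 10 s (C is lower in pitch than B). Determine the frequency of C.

730.9 Hz

A–B: Beat frequency = 13/5 = 2.6 Hz.
B is above A, so f_B = 731.1 + 2.6 = 733.7 Hz.
B–C: Beat frequency = 28/10 = 2.8 Hz.
C is below B, so f_C = 733.7 − 2.8 = 730.9 Hz.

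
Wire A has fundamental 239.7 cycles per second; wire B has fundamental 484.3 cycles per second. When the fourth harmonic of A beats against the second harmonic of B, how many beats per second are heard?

9.8 Hz

Fourth harmonic of the first: 4·239.7 = 958.8 Hz.
Second harmonic of the second: 2·484.3 = 968.6 Hz.
f_beat = |958.8 − 968.6| = 9.8 Hz.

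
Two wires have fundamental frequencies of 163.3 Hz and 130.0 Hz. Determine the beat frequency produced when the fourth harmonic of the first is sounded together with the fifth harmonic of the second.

3.2 Hz

Fourth harmonic of the first: 4·163.3 = 653.2 Hz.
Fifth harmonic of the second: 5·130.0 = 650.0 Hz.
f_beat = |653.2 − 650.0| = 3.2 Hz.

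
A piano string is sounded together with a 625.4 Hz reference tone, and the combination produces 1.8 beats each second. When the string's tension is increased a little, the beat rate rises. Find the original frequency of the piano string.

|f − 625.4| = 1.8, so the piano string was at either 623.6 Hz or 627.2 Hz.
Higher tension means higher frequency; the adjustment raises the piano string's frequency.
The beat rate rose, so the adjustment moved the piano string further from 625.4 Hz — it was already above the reference.

627.2 Hz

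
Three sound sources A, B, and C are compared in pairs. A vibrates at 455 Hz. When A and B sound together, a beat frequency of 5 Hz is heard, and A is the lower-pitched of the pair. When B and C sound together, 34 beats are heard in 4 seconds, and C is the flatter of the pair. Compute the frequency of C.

451.5 Hz

B is above A, so f_B = 455 + 5 = 460 Hz.
B–C: Beat frequency = 34/4 = 8.5 Hz.
C is below B, so f_C = 460 − 8.5 = 451.5 Hz.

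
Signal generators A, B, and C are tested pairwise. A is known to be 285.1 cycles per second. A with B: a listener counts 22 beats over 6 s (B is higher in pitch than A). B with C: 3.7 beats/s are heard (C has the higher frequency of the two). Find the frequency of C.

292.4667 Hz

A–B: Beat frequency = 22/6 = 3.6667 Hz.
B is above A, so f_B = 285.1 + 3.6667 = 288.7667 Hz.
C is above B, so f_C = 288.7667 + 3.7 = 292.4667 Hz.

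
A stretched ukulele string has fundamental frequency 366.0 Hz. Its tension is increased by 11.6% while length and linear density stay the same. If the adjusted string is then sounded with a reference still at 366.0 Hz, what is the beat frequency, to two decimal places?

For a string, f ∝ √T, so the new frequency is 366.0·√1.116 = 386.6457 Hz.
f_beat = |386.6457 − 366.0| = 20.65 Hz.

20.65 Hz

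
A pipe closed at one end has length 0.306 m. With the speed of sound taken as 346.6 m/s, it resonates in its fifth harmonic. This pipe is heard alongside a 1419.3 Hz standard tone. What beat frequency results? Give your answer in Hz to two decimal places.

3.45 Hz

Closed pipe (odd harmonics): f_n = n·v/(4L) = 5·346.6/(4·0.306) = 1415.8497 Hz.
f_beat = |1415.8497 − 1419.3| = 3.45 Hz.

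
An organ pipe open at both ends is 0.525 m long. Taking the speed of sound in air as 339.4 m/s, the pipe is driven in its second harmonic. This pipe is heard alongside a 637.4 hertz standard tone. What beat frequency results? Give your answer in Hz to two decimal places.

Open pipe: f_n = n·v/(2L) = 2·339.4/(2·0.525) = 646.4762 Hz.
f_beat = |646.4762 − 637.4| = 9.08 Hz.

9.08 Hz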